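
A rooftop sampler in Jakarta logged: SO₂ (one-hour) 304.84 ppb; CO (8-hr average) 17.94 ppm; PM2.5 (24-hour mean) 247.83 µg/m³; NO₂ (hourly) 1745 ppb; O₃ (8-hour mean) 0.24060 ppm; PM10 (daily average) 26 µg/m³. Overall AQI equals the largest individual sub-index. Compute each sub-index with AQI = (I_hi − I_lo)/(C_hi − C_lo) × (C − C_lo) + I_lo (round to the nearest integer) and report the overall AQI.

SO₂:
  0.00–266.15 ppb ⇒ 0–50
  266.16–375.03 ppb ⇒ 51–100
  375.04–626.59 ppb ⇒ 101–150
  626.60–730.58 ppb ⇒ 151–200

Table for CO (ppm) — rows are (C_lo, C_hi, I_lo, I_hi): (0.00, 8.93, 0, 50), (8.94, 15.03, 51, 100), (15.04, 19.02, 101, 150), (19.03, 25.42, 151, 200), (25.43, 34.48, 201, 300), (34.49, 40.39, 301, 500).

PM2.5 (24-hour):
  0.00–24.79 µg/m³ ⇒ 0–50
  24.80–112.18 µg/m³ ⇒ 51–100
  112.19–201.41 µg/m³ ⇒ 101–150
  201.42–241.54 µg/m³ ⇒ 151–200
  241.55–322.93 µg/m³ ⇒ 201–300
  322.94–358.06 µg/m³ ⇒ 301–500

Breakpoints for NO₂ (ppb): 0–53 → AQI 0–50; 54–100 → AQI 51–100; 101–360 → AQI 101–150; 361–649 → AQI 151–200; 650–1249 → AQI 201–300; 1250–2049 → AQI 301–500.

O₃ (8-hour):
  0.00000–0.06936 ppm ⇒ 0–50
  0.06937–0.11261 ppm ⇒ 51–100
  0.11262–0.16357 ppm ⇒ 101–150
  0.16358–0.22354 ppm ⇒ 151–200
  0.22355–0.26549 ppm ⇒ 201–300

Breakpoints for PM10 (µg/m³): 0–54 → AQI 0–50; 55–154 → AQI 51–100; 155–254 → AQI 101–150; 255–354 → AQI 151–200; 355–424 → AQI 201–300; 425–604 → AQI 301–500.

424

SO₂: 304.84 lies in 266.16–375.03, so I_lo=51, I_hi=100, C_lo=266.16, C_hi=375.03.
(100−51)/(375.03−266.16) × (304.84−266.16) + 51 = 49/108.87 × 38.68 + 51 ≈ 68.41 → 68.
CO: row 15.04–19.02 (AQI 101–150). (150−101)·(17.94−15.04)/(19.02−15.04) + 101 = 49·2.90/3.98 + 101 ≈ 136.70 → 137.
PM2.5: 247.83 lies in 241.55–322.93, so I_lo=201, I_hi=300, C_lo=241.55, C_hi=322.93.
(300−201)/(322.93−241.55) × (247.83−241.55) + 201 = 99/81.38 × 6.28 + 201 ≈ 208.64 → 209.
NO₂ 1745: bracket 1250–2049 → index 301–500; slope 199/799, offset 495.
AQI = 301 + 199/799·495 ≈ 424.29 ⇒ 424.
O₃ 0.24060: bracket 0.22355–0.26549 → index 201–300; slope 99/0.04194, offset 0.01705.
AQI = 201 + 99/0.04194·0.01705 ≈ 241.25 ⇒ 241.
PM10: 26 lies in 0–54, so I_lo=0, I_hi=50, C_lo=0, C_hi=54.
(50−0)/(54−0) × (26−0) + 0 = 50/54 × 26 + 0 ≈ 24.07 → 24.
Sub-indices: SO₂→68, CO→137, PM2.5→209, NO₂→424, O₃→241, PM10→24. Overall AQI = max = 424; dominant pollutant is NO₂.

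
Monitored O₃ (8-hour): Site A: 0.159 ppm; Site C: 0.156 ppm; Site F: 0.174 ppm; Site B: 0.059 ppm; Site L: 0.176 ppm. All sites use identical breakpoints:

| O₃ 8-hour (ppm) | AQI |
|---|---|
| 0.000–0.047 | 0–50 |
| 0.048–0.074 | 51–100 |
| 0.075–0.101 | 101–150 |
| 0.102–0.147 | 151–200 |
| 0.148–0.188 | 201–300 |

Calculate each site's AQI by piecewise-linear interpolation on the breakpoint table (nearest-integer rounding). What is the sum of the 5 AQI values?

Site A: 0.159 lies in 0.148–0.188, so I_lo=201, I_hi=300, C_lo=0.148, C_hi=0.188.
(300−201)/(0.188−0.148) × (0.159−0.148) + 201 = 99/0.040 × 0.011 + 201 ≈ 228.23 → 228.
Site C 0.156: bracket 0.148–0.188 → index 201–300; slope 99/0.040, offset 0.008.
AQI = 201 + 99/0.040·0.008 ≈ 220.80 ⇒ 221.
Site F: 0.174 lies in 0.148–0.188, so I_lo=201, I_hi=300, C_lo=0.148, C_hi=0.188.
(300−201)/(0.188−0.148) × (0.174−0.148) + 201 = 99/0.040 × 0.026 + 201 ≈ 265.35 → 265.
Site B: 0.059 ∈ [0.048, 0.074] ↔ index [51, 100].
51 + (0.059−0.048)·(100−51)/(0.074−0.048) = 51 + 0.011·49/0.026 ≈ 71.73, so AQI = 72.
Site L 0.176: bracket 0.148–0.188 → index 201–300; slope 99/0.040, offset 0.028.
AQI = 201 + 99/0.040·0.028 ≈ 270.30 ⇒ 270.
AQIs: Site A=228, Site C=221, Site F=265, Site B=72, Site L=270. Sum = 228 + 221 + 265 + 72 + 270 = 1056.

1056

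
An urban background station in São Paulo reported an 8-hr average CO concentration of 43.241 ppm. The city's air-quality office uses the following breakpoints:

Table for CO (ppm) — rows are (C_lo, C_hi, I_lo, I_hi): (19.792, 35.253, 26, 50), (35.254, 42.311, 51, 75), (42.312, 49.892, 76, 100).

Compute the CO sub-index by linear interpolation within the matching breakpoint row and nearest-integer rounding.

79

CO: 43.241 ∈ [42.312, 49.892] ↔ index [76, 100].
76 + (43.241−42.312)·(100−76)/(49.892−42.312) = 76 + 0.929·24/7.580 ≈ 78.94, so AQI = 79.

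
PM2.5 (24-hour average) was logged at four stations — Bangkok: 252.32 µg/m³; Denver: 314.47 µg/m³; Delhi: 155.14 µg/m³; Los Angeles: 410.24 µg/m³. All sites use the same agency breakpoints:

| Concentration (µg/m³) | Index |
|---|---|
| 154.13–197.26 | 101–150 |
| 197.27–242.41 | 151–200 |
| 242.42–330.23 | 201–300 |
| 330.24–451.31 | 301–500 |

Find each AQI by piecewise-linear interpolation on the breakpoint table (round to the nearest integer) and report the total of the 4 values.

Bangkok 252.32: bracket 242.42–330.23 → index 201–300; slope 99/87.81, offset 9.90.
AQI = 201 + 99/87.81·9.90 ≈ 212.16 ⇒ 212.
Denver 314.47: bracket 242.42–330.23 → index 201–300; slope 99/87.81, offset 72.05.
AQI = 201 + 99/87.81·72.05 ≈ 282.23 ⇒ 282.
Delhi: row 154.13–197.26 (AQI 101–150). (150−101)·(155.14−154.13)/(197.26−154.13) + 101 = 49·1.01/43.13 + 101 ≈ 102.15 → 102.
Los Angeles: 410.24 lies in 330.24–451.31, so I_lo=301, I_hi=500, C_lo=330.24, C_hi=451.31.
(500−301)/(451.31−330.24) × (410.24−330.24) + 301 = 199/121.07 × 80.00 + 301 ≈ 432.49 → 432.
AQIs: Bangkok=212, Denver=282, Delhi=102, Los Angeles=432. Sum = 212 + 282 + 102 + 432 = 1028.

1028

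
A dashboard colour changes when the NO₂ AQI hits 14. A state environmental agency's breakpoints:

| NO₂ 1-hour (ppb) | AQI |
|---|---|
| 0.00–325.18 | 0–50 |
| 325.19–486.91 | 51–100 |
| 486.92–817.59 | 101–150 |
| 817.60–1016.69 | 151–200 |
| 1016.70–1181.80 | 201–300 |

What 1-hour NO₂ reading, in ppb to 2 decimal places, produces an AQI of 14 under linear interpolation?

AQI 14 lies in the 0–50 band, which corresponds to 0.00–325.18 ppb.
C = 0.00 + (14−0)×(325.18−0.00)/(50−0) = 0.00 + 14×325.18/50 ≈ 91.0504 ppb → 91.05 ppb to 2 dp.

91.05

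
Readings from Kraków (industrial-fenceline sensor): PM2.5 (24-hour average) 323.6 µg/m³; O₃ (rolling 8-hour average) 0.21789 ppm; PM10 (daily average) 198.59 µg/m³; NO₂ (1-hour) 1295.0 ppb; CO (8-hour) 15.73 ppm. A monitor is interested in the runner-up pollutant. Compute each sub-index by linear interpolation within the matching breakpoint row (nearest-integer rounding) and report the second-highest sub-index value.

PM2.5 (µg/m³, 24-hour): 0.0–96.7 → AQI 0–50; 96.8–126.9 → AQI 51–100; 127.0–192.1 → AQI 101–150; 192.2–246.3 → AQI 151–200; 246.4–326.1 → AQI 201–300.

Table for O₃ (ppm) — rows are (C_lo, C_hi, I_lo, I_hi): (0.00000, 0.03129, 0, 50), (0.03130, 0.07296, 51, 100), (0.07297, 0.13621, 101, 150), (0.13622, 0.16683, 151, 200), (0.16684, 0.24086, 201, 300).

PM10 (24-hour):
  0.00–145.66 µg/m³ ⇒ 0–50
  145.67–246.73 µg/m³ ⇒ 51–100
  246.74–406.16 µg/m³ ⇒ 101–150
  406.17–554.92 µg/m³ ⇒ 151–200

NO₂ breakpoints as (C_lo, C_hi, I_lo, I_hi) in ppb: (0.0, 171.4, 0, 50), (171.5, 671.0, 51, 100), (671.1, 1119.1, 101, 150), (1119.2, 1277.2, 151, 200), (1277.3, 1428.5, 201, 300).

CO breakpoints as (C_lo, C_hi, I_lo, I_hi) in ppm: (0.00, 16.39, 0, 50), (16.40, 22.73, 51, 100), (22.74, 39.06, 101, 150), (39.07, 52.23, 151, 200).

PM2.5: row 246.4–326.1 (AQI 201–300). (300−201)·(323.6−246.4)/(326.1−246.4) + 201 = 99·77.2/79.7 + 201 ≈ 296.89 → 297.
O₃: 0.21789 lies in 0.16684–0.24086, so I_lo=201, I_hi=300, C_lo=0.16684, C_hi=0.24086.
(300−201)/(0.24086−0.16684) × (0.21789−0.16684) + 201 = 99/0.07402 × 0.05105 + 201 ≈ 269.28 → 269.
PM10 198.59: bracket 145.67–246.73 → index 51–100; slope 49/101.06, offset 52.92.
AQI = 51 + 49/101.06·52.92 ≈ 76.66 ⇒ 77.
NO₂: row 1277.3–1428.5 (AQI 201–300). (300−201)·(1295.0−1277.3)/(1428.5−1277.3) + 201 = 99·17.7/151.2 + 201 ≈ 212.59 → 213.
CO: 15.73 ∈ [0.00, 16.39] ↔ index [0, 50].
0 + (15.73−0.00)·(50−0)/(16.39−0.00) = 0 + 15.73·50/16.39 ≈ 47.99, so AQI = 48.
Sub-indices: PM2.5→297, O₃→269, PM10→77, NO₂→213, CO→48. Ranked high→low: 297, 269, 213, 77, 48. Second-highest sub-index = 269.

269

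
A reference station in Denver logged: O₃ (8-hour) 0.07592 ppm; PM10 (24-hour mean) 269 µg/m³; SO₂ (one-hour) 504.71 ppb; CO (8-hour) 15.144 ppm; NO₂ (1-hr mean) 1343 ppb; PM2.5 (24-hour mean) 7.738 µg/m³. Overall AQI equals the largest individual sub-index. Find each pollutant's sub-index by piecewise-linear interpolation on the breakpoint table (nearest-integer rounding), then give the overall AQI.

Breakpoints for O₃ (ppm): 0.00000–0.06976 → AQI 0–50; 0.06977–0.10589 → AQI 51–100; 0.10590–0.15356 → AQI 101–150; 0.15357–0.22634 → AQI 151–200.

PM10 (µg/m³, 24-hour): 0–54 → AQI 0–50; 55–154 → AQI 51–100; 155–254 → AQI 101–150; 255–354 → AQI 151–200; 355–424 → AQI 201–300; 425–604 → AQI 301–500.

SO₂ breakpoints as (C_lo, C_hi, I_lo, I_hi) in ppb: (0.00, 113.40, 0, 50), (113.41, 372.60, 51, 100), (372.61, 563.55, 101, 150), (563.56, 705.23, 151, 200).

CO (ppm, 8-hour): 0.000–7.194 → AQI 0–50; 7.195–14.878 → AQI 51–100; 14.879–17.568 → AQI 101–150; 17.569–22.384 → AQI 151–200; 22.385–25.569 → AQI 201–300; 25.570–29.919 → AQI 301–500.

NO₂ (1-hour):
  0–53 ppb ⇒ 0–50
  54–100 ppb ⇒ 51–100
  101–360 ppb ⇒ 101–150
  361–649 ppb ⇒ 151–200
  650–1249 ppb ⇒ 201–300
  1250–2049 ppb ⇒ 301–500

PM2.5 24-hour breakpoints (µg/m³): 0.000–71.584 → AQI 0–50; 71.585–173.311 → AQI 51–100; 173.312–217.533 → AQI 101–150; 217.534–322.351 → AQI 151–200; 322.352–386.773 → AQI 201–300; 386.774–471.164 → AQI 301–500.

O₃: 0.07592 ∈ [0.06977, 0.10589] ↔ index [51, 100].
51 + (0.07592−0.06977)·(100−51)/(0.10589−0.06977) = 51 + 0.00615·49/0.03612 ≈ 59.34, so AQI = 59.
PM10: 269 lies in 255–354, so I_lo=151, I_hi=200, C_lo=255, C_hi=354.
(200−151)/(354−255) × (269−255) + 151 = 49/99 × 14 + 151 ≈ 157.93 → 158.
SO₂: 504.71 ∈ [372.61, 563.55] ↔ index [101, 150].
101 + (504.71−372.61)·(150−101)/(563.55−372.61) = 101 + 132.10·49/190.94 ≈ 134.90, so AQI = 135.
CO: row 14.879–17.568 (AQI 101–150). (150−101)·(15.144−14.879)/(17.568−14.879) + 101 = 49·0.265/2.689 + 101 ≈ 105.83 → 106.
NO₂: 1343 lies in 1250–2049, so I_lo=301, I_hi=500, C_lo=1250, C_hi=2049.
(500−301)/(2049−1250) × (1343−1250) + 301 = 199/799 × 93 + 301 ≈ 324.16 → 324.
PM2.5: 7.738 ∈ [0.000, 71.584] ↔ index [0, 50].
0 + (7.738−0.000)·(50−0)/(71.584−0.000) = 0 + 7.738·50/71.584 ≈ 5.40, so AQI = 5.
Sub-indices: O₃→59, PM10→158, SO₂→135, CO→106, NO₂→324, PM2.5→5. Overall AQI = max = 324; dominant pollutant is NO₂.

324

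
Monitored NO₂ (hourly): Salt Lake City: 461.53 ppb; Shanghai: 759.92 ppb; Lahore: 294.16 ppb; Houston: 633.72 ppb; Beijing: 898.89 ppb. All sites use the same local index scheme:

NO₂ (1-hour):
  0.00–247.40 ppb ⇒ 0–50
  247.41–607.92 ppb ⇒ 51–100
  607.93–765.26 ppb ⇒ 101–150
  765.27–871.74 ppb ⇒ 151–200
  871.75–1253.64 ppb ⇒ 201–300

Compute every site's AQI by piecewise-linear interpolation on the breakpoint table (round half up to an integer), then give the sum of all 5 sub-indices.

602

Salt Lake City: row 247.41–607.92 (AQI 51–100). (100−51)·(461.53−247.41)/(607.92−247.41) + 51 = 49·214.12/360.51 + 51 ≈ 80.10 → 80.
Shanghai: 759.92 lies in 607.93–765.26, so I_lo=101, I_hi=150, C_lo=607.93, C_hi=765.26.
(150−101)/(765.26−607.93) × (759.92−607.93) + 101 = 49/157.33 × 151.99 + 101 ≈ 148.34 → 148.
Lahore: 294.16 lies in 247.41–607.92, so I_lo=51, I_hi=100, C_lo=247.41, C_hi=607.92.
(100−51)/(607.92−247.41) × (294.16−247.41) + 51 = 49/360.51 × 46.75 + 51 ≈ 57.35 → 57.
Houston: 633.72 ∈ [607.93, 765.26] ↔ index [101, 150].
101 + (633.72−607.93)·(150−101)/(765.26−607.93) = 101 + 25.79·49/157.33 ≈ 109.03, so AQI = 109.
Beijing 898.89: bracket 871.75–1253.64 → index 201–300; slope 99/381.89, offset 27.14.
AQI = 201 + 99/381.89·27.14 ≈ 208.04 ⇒ 208.
AQIs: Salt Lake City=80, Shanghai=148, Lahore=57, Houston=109, Beijing=208. Sum = 80 + 148 + 57 + 109 + 208 = 602.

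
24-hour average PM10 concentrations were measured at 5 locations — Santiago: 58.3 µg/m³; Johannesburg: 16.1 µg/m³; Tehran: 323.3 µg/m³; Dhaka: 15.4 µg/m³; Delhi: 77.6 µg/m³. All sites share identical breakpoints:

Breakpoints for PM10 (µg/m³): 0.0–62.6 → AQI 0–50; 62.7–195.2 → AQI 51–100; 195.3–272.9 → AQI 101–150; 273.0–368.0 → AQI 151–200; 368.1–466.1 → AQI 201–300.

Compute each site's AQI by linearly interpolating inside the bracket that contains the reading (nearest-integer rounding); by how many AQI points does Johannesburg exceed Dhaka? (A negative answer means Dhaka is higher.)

1

Santiago: 58.3 ∈ [0.0, 62.6] ↔ index [0, 50].
0 + (58.3−0.0)·(50−0)/(62.6−0.0) = 0 + 58.3·50/62.6 ≈ 46.57, so AQI = 47.
Johannesburg: 16.1 lies in 0.0–62.6, so I_lo=0, I_hi=50, C_lo=0.0, C_hi=62.6.
(50−0)/(62.6−0.0) × (16.1−0.0) + 0 = 50/62.6 × 16.1 + 0 ≈ 12.86 → 13.
Tehran: 323.3 ∈ [273.0, 368.0] ↔ index [151, 200].
151 + (323.3−273.0)·(200−151)/(368.0−273.0) = 151 + 50.3·49/95.0 ≈ 176.94, so AQI = 177.
Dhaka 15.4: bracket 0.0–62.6 → index 0–50; slope 50/62.6, offset 15.4.
AQI = 0 + 50/62.6·15.4 ≈ 12.30 ⇒ 12.
Delhi: 77.6 ∈ [62.7, 195.2] ↔ index [51, 100].
51 + (77.6−62.7)·(100−51)/(195.2−62.7) = 51 + 14.9·49/132.5 ≈ 56.51, so AQI = 57.
AQIs: Santiago=47, Johannesburg=13, Tehran=177, Dhaka=12, Delhi=57. Johannesburg (13) − Dhaka (12) = 1.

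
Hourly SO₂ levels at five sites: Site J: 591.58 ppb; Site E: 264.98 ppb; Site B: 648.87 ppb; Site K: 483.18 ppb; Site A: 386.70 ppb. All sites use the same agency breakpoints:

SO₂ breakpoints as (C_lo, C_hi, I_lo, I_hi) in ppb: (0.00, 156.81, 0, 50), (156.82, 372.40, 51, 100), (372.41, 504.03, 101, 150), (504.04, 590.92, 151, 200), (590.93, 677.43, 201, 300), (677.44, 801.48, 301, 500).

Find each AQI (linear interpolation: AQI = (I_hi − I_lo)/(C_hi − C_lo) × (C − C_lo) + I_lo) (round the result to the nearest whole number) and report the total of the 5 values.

793

Site J 591.58: bracket 590.93–677.43 → index 201–300; slope 99/86.50, offset 0.65.
AQI = 201 + 99/86.50·0.65 ≈ 201.74 ⇒ 202.
Site E 264.98: bracket 156.82–372.40 → index 51–100; slope 49/215.58, offset 108.16.
AQI = 51 + 49/215.58·108.16 ≈ 75.58 ⇒ 76.
Site B: 648.87 lies in 590.93–677.43, so I_lo=201, I_hi=300, C_lo=590.93, C_hi=677.43.
(300−201)/(677.43−590.93) × (648.87−590.93) + 201 = 99/86.50 × 57.94 + 201 ≈ 267.31 → 267.
Site K 483.18: bracket 372.41–504.03 → index 101–150; slope 49/131.62, offset 110.77.
AQI = 101 + 49/131.62·110.77 ≈ 142.24 ⇒ 142.
Site A 386.70: bracket 372.41–504.03 → index 101–150; slope 49/131.62, offset 14.29.
AQI = 101 + 49/131.62·14.29 ≈ 106.32 ⇒ 106.
AQIs: Site J=202, Site E=76, Site B=267, Site K=142, Site A=106. Sum = 202 + 76 + 267 + 142 + 106 = 793.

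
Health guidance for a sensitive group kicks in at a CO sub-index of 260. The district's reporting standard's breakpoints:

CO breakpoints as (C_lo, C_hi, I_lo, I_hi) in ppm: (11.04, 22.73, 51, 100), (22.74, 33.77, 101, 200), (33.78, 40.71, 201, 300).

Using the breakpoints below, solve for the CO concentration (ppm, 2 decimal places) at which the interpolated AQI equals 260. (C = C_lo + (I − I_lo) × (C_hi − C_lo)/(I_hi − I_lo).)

AQI 260 lies in the 201–300 band, which corresponds to 33.78–40.71 ppm.
C = 33.78 + (260−201)×(40.71−33.78)/(300−201) = 33.78 + 59×6.93/99 ≈ 37.9100 ppm → 37.91 ppm to 2 dp.

37.91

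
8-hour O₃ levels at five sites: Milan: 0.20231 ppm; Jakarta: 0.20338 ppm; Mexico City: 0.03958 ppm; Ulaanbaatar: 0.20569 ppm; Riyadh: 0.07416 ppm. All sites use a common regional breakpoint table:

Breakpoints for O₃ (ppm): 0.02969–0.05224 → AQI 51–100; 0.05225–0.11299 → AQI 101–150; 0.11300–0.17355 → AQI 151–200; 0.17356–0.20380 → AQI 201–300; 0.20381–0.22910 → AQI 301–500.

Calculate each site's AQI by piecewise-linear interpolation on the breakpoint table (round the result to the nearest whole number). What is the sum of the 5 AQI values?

Milan: 0.20231 lies in 0.17356–0.20380, so I_lo=201, I_hi=300, C_lo=0.17356, C_hi=0.20380.
(300−201)/(0.20380−0.17356) × (0.20231−0.17356) + 201 = 99/0.03024 × 0.02875 + 201 ≈ 295.12 → 295.
Jakarta: 0.20338 ∈ [0.17356, 0.20380] ↔ index [201, 300].
201 + (0.20338−0.17356)·(300−201)/(0.20380−0.17356) = 201 + 0.02982·99/0.03024 ≈ 298.63, so AQI = 299.
Mexico City: row 0.02969–0.05224 (AQI 51–100). (100−51)·(0.03958−0.02969)/(0.05224−0.02969) + 51 = 49·0.00989/0.02255 + 51 ≈ 72.49 → 72.
Ulaanbaatar: row 0.20381–0.22910 (AQI 301–500). (500−301)·(0.20569−0.20381)/(0.22910−0.20381) + 301 = 199·0.00188/0.02529 + 301 ≈ 315.79 → 316.
Riyadh: 0.07416 lies in 0.05225–0.11299, so I_lo=101, I_hi=150, C_lo=0.05225, C_hi=0.11299.
(150−101)/(0.11299−0.05225) × (0.07416−0.05225) + 101 = 49/0.06074 × 0.02191 + 101 ≈ 118.68 → 119.
AQIs: Milan=295, Jakarta=299, Mexico City=72, Ulaanbaatar=316, Riyadh=119. Sum = 295 + 299 + 72 + 316 + 119 = 1101.

1101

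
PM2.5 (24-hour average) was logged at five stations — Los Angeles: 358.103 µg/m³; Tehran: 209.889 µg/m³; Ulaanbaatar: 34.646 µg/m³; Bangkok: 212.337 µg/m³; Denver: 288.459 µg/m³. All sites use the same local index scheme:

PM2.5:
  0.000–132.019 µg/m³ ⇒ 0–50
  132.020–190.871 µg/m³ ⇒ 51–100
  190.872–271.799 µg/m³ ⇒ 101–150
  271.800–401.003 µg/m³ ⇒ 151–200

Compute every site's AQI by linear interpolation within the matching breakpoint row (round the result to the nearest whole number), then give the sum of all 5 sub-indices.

581

Los Angeles 358.103: bracket 271.800–401.003 → index 151–200; slope 49/129.203, offset 86.303.
AQI = 151 + 49/129.203·86.303 ≈ 183.73 ⇒ 184.
Tehran: row 190.872–271.799 (AQI 101–150). (150−101)·(209.889−190.872)/(271.799−190.872) + 101 = 49·19.017/80.927 + 101 ≈ 112.51 → 113.
Ulaanbaatar: row 0.000–132.019 (AQI 0–50). (50−0)·(34.646−0.000)/(132.019−0.000) + 0 = 50·34.646/132.019 + 0 ≈ 13.12 → 13.
Bangkok: 212.337 lies in 190.872–271.799, so I_lo=101, I_hi=150, C_lo=190.872, C_hi=271.799.
(150−101)/(271.799−190.872) × (212.337−190.872) + 101 = 49/80.927 × 21.465 + 101 ≈ 114.00 → 114.
Denver: 288.459 ∈ [271.800, 401.003] ↔ index [151, 200].
151 + (288.459−271.800)·(200−151)/(401.003−271.800) = 151 + 16.659·49/129.203 ≈ 157.32, so AQI = 157.
AQIs: Los Angeles=184, Tehran=113, Ulaanbaatar=13, Bangkok=114, Denver=157. Sum = 184 + 113 + 13 + 114 + 157 = 581.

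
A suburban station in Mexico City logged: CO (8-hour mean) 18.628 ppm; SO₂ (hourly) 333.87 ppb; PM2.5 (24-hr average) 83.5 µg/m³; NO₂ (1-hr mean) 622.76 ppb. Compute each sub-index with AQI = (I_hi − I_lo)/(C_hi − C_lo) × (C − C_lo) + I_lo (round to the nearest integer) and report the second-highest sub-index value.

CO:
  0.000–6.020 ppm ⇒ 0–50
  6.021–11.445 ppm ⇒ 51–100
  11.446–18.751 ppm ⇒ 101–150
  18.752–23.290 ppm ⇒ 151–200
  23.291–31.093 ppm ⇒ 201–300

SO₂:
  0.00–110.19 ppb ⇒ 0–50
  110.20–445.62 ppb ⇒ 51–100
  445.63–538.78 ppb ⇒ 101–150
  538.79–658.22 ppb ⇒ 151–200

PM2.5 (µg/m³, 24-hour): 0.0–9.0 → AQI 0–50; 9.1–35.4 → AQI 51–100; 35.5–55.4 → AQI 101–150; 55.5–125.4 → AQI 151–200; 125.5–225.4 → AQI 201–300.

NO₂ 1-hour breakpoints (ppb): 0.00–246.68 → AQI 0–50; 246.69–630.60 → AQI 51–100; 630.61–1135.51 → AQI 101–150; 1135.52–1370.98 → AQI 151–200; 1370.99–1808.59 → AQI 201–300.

149

CO: 18.628 lies in 11.446–18.751, so I_lo=101, I_hi=150, C_lo=11.446, C_hi=18.751.
(150−101)/(18.751−11.446) × (18.628−11.446) + 101 = 49/7.305 × 7.182 + 101 ≈ 149.17 → 149.
SO₂: 333.87 lies in 110.20–445.62, so I_lo=51, I_hi=100, C_lo=110.20, C_hi=445.62.
(100−51)/(445.62−110.20) × (333.87−110.20) + 51 = 49/335.42 × 223.67 + 51 ≈ 83.67 → 84.
PM2.5: 83.5 lies in 55.5–125.4, so I_lo=151, I_hi=200, C_lo=55.5, C_hi=125.4.
(200−151)/(125.4−55.5) × (83.5−55.5) + 151 = 49/69.9 × 28.0 + 151 ≈ 170.63 → 171.
NO₂ 622.76: bracket 246.69–630.60 → index 51–100; slope 49/383.91, offset 376.07.
AQI = 51 + 49/383.91·376.07 ≈ 99.00 ⇒ 99.
Sub-indices: CO→149, SO₂→84, PM2.5→171, NO₂→99. Ranked high→low: 171, 149, 99, 84. Second-highest sub-index = 149.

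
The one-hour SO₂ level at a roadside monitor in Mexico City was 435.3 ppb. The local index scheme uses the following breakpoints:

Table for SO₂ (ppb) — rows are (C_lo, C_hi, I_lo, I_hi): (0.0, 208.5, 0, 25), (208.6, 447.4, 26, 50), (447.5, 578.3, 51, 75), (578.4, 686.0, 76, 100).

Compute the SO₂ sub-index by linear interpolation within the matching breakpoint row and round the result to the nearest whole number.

SO₂: 435.3 lies in 208.6–447.4, so I_lo=26, I_hi=50, C_lo=208.6, C_hi=447.4.
(50−26)/(447.4−208.6) × (435.3−208.6) + 26 = 24/238.8 × 226.7 + 26 ≈ 48.78 → 49.

49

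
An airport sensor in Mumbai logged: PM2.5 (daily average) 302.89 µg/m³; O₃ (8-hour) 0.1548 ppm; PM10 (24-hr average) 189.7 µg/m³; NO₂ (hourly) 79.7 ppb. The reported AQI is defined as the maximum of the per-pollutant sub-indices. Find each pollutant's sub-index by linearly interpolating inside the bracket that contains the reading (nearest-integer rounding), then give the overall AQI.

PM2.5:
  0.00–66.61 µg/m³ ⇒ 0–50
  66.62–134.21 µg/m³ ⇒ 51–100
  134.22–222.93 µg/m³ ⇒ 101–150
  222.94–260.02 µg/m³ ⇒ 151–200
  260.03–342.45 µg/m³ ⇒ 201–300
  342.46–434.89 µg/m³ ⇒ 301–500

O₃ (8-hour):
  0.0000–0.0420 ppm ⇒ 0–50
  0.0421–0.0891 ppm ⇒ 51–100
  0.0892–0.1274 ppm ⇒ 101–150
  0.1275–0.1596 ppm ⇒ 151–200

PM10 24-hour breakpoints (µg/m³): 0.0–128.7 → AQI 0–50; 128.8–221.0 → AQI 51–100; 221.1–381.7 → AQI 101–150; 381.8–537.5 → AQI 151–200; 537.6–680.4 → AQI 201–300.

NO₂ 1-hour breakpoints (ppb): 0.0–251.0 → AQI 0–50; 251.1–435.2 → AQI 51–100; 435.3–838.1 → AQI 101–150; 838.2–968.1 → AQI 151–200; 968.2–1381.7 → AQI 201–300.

252

PM2.5: 302.89 ∈ [260.03, 342.45] ↔ index [201, 300].
201 + (302.89−260.03)·(300−201)/(342.45−260.03) = 201 + 42.86·99/82.42 ≈ 252.48, so AQI = 252.
O₃ 0.1548: bracket 0.1275–0.1596 → index 151–200; slope 49/0.0321, offset 0.0273.
AQI = 151 + 49/0.0321·0.0273 ≈ 192.67 ⇒ 193.
PM10: 189.7 lies in 128.8–221.0, so I_lo=51, I_hi=100, C_lo=128.8, C_hi=221.0.
(100−51)/(221.0−128.8) × (189.7−128.8) + 51 = 49/92.2 × 60.9 + 51 ≈ 83.37 → 83.
NO₂: row 0.0–251.0 (AQI 0–50). (50−0)·(79.7−0.0)/(251.0−0.0) + 0 = 50·79.7/251.0 + 0 ≈ 15.88 → 16.
Sub-indices: PM2.5→252, O₃→193, PM10→83, NO₂→16. Overall AQI = max = 252; dominant pollutant is PM2.5.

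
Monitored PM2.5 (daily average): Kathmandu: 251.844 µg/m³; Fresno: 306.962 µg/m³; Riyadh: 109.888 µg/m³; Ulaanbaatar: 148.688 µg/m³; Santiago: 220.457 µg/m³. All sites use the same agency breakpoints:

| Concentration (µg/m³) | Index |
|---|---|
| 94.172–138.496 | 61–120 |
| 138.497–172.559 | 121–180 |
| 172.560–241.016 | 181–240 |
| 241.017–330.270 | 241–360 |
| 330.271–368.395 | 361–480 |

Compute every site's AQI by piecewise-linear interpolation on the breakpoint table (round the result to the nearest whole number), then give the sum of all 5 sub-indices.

Kathmandu: 251.844 ∈ [241.017, 330.270] ↔ index [241, 360].
241 + (251.844−241.017)·(360−241)/(330.270−241.017) = 241 + 10.827·119/89.253 ≈ 255.44, so AQI = 255.
Fresno: 306.962 ∈ [241.017, 330.270] ↔ index [241, 360].
241 + (306.962−241.017)·(360−241)/(330.270−241.017) = 241 + 65.945·119/89.253 ≈ 328.92, so AQI = 329.
Riyadh 109.888: bracket 94.172–138.496 → index 61–120; slope 59/44.324, offset 15.716.
AQI = 61 + 59/44.324·15.716 ≈ 81.92 ⇒ 82.
Ulaanbaatar: row 138.497–172.559 (AQI 121–180). (180−121)·(148.688−138.497)/(172.559−138.497) + 121 = 59·10.191/34.062 + 121 ≈ 138.65 → 139.
Santiago 220.457: bracket 172.560–241.016 → index 181–240; slope 59/68.456, offset 47.897.
AQI = 181 + 59/68.456·47.897 ≈ 222.28 ⇒ 222.
AQIs: Kathmandu=255, Fresno=329, Riyadh=82, Ulaanbaatar=139, Santiago=222. Sum = 255 + 329 + 82 + 139 + 222 = 1027.

1027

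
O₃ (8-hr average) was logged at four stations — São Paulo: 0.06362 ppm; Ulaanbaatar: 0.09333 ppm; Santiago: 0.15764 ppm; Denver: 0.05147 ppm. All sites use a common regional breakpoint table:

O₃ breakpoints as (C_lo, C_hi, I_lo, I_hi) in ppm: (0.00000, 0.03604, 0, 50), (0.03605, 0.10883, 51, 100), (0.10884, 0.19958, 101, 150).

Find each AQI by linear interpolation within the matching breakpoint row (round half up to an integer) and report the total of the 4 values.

348

São Paulo 0.06362: bracket 0.03605–0.10883 → index 51–100; slope 49/0.07278, offset 0.02757.
AQI = 51 + 49/0.07278·0.02757 ≈ 69.56 ⇒ 70.
Ulaanbaatar 0.09333: bracket 0.03605–0.10883 → index 51–100; slope 49/0.07278, offset 0.05728.
AQI = 51 + 49/0.07278·0.05728 ≈ 89.56 ⇒ 90.
Santiago: 0.15764 lies in 0.10884–0.19958, so I_lo=101, I_hi=150, C_lo=0.10884, C_hi=0.19958.
(150−101)/(0.19958−0.10884) × (0.15764−0.10884) + 101 = 49/0.09074 × 0.04880 + 101 ≈ 127.35 → 127.
Denver: row 0.03605–0.10883 (AQI 51–100). (100−51)·(0.05147−0.03605)/(0.10883−0.03605) + 51 = 49·0.01542/0.07278 + 51 ≈ 61.38 → 61.
AQIs: São Paulo=70, Ulaanbaatar=90, Santiago=127, Denver=61. Sum = 70 + 90 + 127 + 61 = 348.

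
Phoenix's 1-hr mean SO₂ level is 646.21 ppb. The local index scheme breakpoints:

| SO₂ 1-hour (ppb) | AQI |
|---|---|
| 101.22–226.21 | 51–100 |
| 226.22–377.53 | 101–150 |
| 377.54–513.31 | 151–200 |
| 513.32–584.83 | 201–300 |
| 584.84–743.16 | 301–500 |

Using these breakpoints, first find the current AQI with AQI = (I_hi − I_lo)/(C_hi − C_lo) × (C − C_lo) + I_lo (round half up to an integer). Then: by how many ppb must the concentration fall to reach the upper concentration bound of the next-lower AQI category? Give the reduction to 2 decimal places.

61.38

SO₂: 646.21 ∈ [584.84, 743.16] ↔ index [301, 500].
301 + (646.21−584.84)·(500−301)/(743.16−584.84) = 301 + 61.37·199/158.32 ≈ 378.14, so AQI = 378.
Current AQI 378 is in the Hazardous range (301–500). The next-lower category tops out at AQI 300, whose upper concentration bound is 584.83 ppb.
Reduction needed = 646.21 − 584.83 = 61.38 ppb.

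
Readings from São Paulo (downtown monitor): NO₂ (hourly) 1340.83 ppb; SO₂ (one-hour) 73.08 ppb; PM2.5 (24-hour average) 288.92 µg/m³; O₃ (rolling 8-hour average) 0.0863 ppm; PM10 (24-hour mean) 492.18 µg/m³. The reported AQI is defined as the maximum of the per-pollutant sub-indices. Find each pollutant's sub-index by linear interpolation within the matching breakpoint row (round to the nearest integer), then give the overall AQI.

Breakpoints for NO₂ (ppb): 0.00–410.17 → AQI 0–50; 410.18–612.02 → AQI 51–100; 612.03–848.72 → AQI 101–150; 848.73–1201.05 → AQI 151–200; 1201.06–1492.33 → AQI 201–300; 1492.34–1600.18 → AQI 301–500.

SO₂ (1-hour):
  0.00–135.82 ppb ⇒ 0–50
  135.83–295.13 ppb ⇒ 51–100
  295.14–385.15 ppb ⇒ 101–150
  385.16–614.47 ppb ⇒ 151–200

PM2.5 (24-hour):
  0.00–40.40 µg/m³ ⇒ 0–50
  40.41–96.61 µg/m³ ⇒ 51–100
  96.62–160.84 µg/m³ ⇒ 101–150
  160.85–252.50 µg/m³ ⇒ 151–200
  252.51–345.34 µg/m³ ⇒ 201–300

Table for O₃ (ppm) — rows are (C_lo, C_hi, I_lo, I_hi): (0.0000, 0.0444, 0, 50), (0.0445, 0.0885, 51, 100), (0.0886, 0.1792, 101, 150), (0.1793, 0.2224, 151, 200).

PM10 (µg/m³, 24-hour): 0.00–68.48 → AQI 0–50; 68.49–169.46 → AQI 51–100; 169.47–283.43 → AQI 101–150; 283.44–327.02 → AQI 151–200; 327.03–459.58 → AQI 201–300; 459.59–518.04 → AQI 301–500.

NO₂ 1340.83: bracket 1201.06–1492.33 → index 201–300; slope 99/291.27, offset 139.77.
AQI = 201 + 99/291.27·139.77 ≈ 248.51 ⇒ 249.
SO₂: 73.08 ∈ [0.00, 135.82] ↔ index [0, 50].
0 + (73.08−0.00)·(50−0)/(135.82−0.00) = 0 + 73.08·50/135.82 ≈ 26.90, so AQI = 27.
PM2.5: 288.92 lies in 252.51–345.34, so I_lo=201, I_hi=300, C_lo=252.51, C_hi=345.34.
(300−201)/(345.34−252.51) × (288.92−252.51) + 201 = 99/92.83 × 36.41 + 201 ≈ 239.83 → 240.
O₃: 0.0863 lies in 0.0445–0.0885, so I_lo=51, I_hi=100, C_lo=0.0445, C_hi=0.0885.
(100−51)/(0.0885−0.0445) × (0.0863−0.0445) + 51 = 49/0.0440 × 0.0418 + 51 ≈ 97.55 → 98.
PM10 492.18: bracket 459.59–518.04 → index 301–500; slope 199/58.45, offset 32.59.
AQI = 301 + 199/58.45·32.59 ≈ 411.96 ⇒ 412.
Sub-indices: NO₂→249, SO₂→27, PM2.5→240, O₃→98, PM10→412. Overall AQI = max = 412; dominant pollutant is PM10.
AQI 412: Hazardous.

412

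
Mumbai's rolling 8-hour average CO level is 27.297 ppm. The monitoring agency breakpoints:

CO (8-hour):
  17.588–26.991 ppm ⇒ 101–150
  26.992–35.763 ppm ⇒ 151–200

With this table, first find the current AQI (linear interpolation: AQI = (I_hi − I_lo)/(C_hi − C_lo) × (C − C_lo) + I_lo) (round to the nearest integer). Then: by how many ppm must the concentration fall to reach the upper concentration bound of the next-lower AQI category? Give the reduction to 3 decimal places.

0.306

CO: 27.297 ∈ [26.992, 35.763] ↔ index [151, 200].
151 + (27.297−26.992)·(200−151)/(35.763−26.992) = 151 + 0.305·49/8.771 ≈ 152.70, so AQI = 153.
Current AQI 153 is in the Unhealthy range (151–200). The next-lower category tops out at AQI 150, whose upper concentration bound is 26.991 ppm.
Reduction needed = 27.297 − 26.991 = 0.306 ppm.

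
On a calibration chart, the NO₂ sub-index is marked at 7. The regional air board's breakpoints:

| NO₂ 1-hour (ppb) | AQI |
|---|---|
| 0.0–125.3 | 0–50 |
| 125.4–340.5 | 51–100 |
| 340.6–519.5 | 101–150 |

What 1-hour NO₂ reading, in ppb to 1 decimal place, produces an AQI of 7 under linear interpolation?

17.5

AQI 7 lies in the 0–50 band, which corresponds to 0.0–125.3 ppb.
C = 0.0 + (7−0)×(125.3−0.0)/(50−0) = 0.0 + 7×125.3/50 ≈ 17.542 ppb → 17.5 ppb to 1 dp.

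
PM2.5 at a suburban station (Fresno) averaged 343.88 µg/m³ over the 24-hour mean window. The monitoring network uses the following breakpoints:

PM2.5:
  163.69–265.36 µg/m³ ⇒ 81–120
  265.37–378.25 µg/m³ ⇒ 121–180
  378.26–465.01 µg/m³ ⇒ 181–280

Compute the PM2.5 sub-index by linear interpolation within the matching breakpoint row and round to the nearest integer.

PM2.5: 343.88 lies in 265.37–378.25, so I_lo=121, I_hi=180, C_lo=265.37, C_hi=378.25.
(180−121)/(378.25−265.37) × (343.88−265.37) + 121 = 59/112.88 × 78.51 + 121 ≈ 162.04 → 162.

162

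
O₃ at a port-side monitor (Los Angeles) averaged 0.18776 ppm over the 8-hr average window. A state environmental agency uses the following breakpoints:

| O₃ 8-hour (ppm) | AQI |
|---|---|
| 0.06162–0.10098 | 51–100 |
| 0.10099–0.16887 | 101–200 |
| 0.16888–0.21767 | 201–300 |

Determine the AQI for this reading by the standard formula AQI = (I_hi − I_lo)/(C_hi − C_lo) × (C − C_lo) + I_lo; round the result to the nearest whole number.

239

O₃ 0.18776: bracket 0.16888–0.21767 → index 201–300; slope 99/0.04879, offset 0.01888.
AQI = 201 + 99/0.04879·0.01888 ≈ 239.31 ⇒ 239.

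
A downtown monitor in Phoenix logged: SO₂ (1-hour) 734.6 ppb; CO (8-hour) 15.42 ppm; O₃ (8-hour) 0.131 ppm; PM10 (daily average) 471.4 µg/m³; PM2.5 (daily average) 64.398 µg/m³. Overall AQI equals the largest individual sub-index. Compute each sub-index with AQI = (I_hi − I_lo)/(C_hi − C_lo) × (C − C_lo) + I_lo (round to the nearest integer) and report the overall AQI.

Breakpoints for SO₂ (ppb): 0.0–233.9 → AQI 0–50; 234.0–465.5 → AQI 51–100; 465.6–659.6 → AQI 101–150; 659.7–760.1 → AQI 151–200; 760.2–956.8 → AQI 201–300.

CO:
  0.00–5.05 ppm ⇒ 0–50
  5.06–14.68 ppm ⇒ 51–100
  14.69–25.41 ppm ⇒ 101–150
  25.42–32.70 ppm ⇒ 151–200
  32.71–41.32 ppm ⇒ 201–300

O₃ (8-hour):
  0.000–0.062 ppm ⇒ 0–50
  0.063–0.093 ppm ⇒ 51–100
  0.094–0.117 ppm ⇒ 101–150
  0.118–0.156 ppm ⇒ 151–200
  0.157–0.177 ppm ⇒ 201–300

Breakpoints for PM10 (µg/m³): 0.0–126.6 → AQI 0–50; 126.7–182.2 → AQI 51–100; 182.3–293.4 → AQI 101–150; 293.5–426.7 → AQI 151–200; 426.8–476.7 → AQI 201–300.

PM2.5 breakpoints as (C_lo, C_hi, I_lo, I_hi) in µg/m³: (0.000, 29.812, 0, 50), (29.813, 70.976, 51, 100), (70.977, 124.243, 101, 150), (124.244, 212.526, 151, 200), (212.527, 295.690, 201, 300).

SO₂: 734.6 lies in 659.7–760.1, so I_lo=151, I_hi=200, C_lo=659.7, C_hi=760.1.
(200−151)/(760.1−659.7) × (734.6−659.7) + 151 = 49/100.4 × 74.9 + 151 ≈ 187.55 → 188.
CO 15.42: bracket 14.69–25.41 → index 101–150; slope 49/10.72, offset 0.73.
AQI = 101 + 49/10.72·0.73 ≈ 104.34 ⇒ 104.
O₃: 0.131 lies in 0.118–0.156, so I_lo=151, I_hi=200, C_lo=0.118, C_hi=0.156.
(200−151)/(0.156−0.118) × (0.131−0.118) + 151 = 49/0.038 × 0.013 + 151 ≈ 167.76 → 168.
PM10: 471.4 ∈ [426.8, 476.7] ↔ index [201, 300].
201 + (471.4−426.8)·(300−201)/(476.7−426.8) = 201 + 44.6·99/49.9 ≈ 289.48, so AQI = 289.
PM2.5: 64.398 lies in 29.813–70.976, so I_lo=51, I_hi=100, C_lo=29.813, C_hi=70.976.
(100−51)/(70.976−29.813) × (64.398−29.813) + 51 = 49/41.163 × 34.585 + 51 ≈ 92.17 → 92.
Sub-indices: SO₂→188, CO→104, O₃→168, PM10→289, PM2.5→92. Overall AQI = max = 289; dominant pollutant is PM10.
AQI 289: Very Unhealthy.

289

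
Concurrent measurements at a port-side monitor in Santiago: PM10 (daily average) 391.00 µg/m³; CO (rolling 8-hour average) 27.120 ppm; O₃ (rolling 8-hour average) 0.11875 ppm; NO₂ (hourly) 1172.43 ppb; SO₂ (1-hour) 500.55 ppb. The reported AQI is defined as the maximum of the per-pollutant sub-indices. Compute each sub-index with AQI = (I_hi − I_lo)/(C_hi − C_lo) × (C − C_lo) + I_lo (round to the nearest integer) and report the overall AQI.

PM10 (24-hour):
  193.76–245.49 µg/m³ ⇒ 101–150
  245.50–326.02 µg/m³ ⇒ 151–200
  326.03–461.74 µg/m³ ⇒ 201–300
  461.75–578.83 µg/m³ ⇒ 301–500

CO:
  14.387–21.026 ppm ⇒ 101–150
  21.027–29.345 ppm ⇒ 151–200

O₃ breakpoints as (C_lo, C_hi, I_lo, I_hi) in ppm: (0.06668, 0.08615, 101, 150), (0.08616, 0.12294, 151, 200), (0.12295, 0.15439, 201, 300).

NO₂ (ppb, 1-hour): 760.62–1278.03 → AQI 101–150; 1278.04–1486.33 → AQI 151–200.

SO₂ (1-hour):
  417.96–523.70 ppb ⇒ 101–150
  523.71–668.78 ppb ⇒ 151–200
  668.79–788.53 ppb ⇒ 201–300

248

PM10 391.00: bracket 326.03–461.74 → index 201–300; slope 99/135.71, offset 64.97.
AQI = 201 + 99/135.71·64.97 ≈ 248.40 ⇒ 248.
CO: row 21.027–29.345 (AQI 151–200). (200−151)·(27.120−21.027)/(29.345−21.027) + 151 = 49·6.093/8.318 + 151 ≈ 186.89 → 187.
O₃: row 0.08616–0.12294 (AQI 151–200). (200−151)·(0.11875−0.08616)/(0.12294−0.08616) + 151 = 49·0.03259/0.03678 + 151 ≈ 194.42 → 194.
NO₂: 1172.43 lies in 760.62–1278.03, so I_lo=101, I_hi=150, C_lo=760.62, C_hi=1278.03.
(150−101)/(1278.03−760.62) × (1172.43−760.62) + 101 = 49/517.41 × 411.81 + 101 ≈ 140.00 → 140.
SO₂: row 417.96–523.70 (AQI 101–150). (150−101)·(500.55−417.96)/(523.70−417.96) + 101 = 49·82.59/105.74 + 101 ≈ 139.27 → 139.
Sub-indices: PM10→248, CO→187, O₃→194, NO₂→140, SO₂→139. Overall AQI = max = 248; dominant pollutant is PM10.
AQI 248: Very Unhealthy.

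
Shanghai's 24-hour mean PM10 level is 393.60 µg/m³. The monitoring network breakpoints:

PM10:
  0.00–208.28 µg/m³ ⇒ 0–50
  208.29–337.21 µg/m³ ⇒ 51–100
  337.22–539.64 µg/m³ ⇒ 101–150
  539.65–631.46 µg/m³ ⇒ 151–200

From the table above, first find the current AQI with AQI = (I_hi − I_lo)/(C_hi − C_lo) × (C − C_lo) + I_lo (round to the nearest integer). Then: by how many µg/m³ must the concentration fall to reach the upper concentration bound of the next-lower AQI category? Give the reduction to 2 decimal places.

PM10: row 337.22–539.64 (AQI 101–150). (150−101)·(393.60−337.22)/(539.64−337.22) + 101 = 49·56.38/202.42 + 101 ≈ 114.65 → 115.
Current AQI 115 is in the Unhealthy for Sensitive Groups range (101–150). The next-lower category tops out at AQI 100, whose upper concentration bound is 337.21 µg/m³.
Reduction needed = 393.60 − 337.21 = 56.39 µg/m³.

56.39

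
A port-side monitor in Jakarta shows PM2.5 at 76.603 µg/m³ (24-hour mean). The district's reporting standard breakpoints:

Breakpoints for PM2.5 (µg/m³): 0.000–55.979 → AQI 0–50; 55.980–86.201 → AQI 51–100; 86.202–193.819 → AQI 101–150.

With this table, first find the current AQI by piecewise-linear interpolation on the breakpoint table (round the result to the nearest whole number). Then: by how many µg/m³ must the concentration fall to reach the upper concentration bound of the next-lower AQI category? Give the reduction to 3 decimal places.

20.624

PM2.5: row 55.980–86.201 (AQI 51–100). (100−51)·(76.603−55.980)/(86.201−55.980) + 51 = 49·20.623/30.221 + 51 ≈ 84.44 → 84.
Current AQI 84 is in the Moderate range (51–100). The next-lower category tops out at AQI 50, whose upper concentration bound is 55.979 µg/m³.
Reduction needed = 76.603 − 55.979 = 20.624 µg/m³.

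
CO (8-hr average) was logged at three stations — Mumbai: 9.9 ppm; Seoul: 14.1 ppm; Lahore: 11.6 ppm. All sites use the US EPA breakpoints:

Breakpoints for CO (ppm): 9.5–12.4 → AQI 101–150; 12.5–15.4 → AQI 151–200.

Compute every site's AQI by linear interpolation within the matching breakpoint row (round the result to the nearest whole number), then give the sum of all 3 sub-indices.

Mumbai: row 9.5–12.4 (AQI 101–150). (150−101)·(9.9−9.5)/(12.4−9.5) + 101 = 49·0.4/2.9 + 101 ≈ 107.76 → 108.
Seoul: 14.1 lies in 12.5–15.4, so I_lo=151, I_hi=200, C_lo=12.5, C_hi=15.4.
(200−151)/(15.4−12.5) × (14.1−12.5) + 151 = 49/2.9 × 1.6 + 151 ≈ 178.03 → 178.
Lahore: row 9.5–12.4 (AQI 101–150). (150−101)·(11.6−9.5)/(12.4−9.5) + 101 = 49·2.1/2.9 + 101 ≈ 136.48 → 136.
AQIs: Mumbai=108, Seoul=178, Lahore=136. Sum = 108 + 178 + 136 = 422.

422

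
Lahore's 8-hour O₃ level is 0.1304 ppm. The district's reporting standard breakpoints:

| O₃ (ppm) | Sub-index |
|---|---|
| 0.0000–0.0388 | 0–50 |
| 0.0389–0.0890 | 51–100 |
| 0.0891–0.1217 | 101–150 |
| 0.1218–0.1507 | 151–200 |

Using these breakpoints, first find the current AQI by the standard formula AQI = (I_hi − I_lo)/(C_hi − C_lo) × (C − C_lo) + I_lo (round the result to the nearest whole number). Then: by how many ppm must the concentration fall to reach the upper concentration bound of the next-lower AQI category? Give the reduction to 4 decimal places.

O₃: 0.1304 lies in 0.1218–0.1507, so I_lo=151, I_hi=200, C_lo=0.1218, C_hi=0.1507.
(200−151)/(0.1507−0.1218) × (0.1304−0.1218) + 151 = 49/0.0289 × 0.0086 + 151 ≈ 165.58 → 166.
Current AQI 166 is in the Unhealthy range (151–200). The next-lower category tops out at AQI 150, whose upper concentration bound is 0.1217 ppm.
Reduction needed = 0.1304 − 0.1217 = 0.0087 ppm.

0.0087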